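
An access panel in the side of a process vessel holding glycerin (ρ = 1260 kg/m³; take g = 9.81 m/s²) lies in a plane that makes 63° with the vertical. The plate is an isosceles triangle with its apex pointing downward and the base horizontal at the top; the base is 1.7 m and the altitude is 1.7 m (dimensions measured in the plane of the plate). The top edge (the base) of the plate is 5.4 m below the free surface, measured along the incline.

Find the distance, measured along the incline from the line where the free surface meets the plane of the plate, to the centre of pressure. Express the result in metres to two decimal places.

y_p = 5.99 m

γ = ρg = 1260 × 9.81 / 1000 = 12.3606 kN/m³.
The plate makes 63° with the vertical, i.e. θ = 90° − 63° = 27° to the horizontal. Measuring y along the incline from the free-surface line, vertical depth h = y·sinθ with sinθ = 0.453990.
With the apex down, the centroid sits h/3 = 1.7/3 = 0.566667 m below the base (the top edge), so y_c = 5.4 + 0.566667 = 5.96667 m and h_c = 5.96667 × 0.453990 = 2.70881 m.
A = ½ × 1.7 × 1.7 = 1.445 m².
Resultant F = γ·h_c·A = 12.3606 × 2.70881 × 1.445 = 48.3822 kN.
I_c = b·h³/36 = 1.7 × 1.7³/36 = 0.232003 m⁴.
Centre of pressure: y_p = y_c + I_c/(y_c·A) = 5.96667 + 0.232003/(5.96667 × 1.445) = 5.96667 + 0.0269088 = 5.99358 m along the plane.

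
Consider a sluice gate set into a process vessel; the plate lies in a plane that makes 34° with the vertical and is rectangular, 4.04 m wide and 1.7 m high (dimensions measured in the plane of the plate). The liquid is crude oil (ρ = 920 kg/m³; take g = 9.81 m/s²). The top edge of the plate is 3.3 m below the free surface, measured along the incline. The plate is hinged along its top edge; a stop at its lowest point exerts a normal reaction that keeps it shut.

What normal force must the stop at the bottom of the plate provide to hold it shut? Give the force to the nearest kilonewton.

γ = ρg = 920 × 9.81 / 1000 = 9.0252 kN/m³.
The plate makes 34° with the vertical, i.e. θ = 90° − 34° = 56° to the horizontal. Measuring y along the incline from the free-surface line, vertical depth h = y·sinθ with sinθ = 0.829038.
The centroid lies 1.7/2 = 0.85 m below the top edge, so y_c = 3.3 + 0.85 = 4.15 m and h_c = 4.15 × 0.829038 = 3.44051 m.
A = 4.04 × 1.7 = 6.868 m².
Resultant F = γ·h_c·A = 9.0252 × 3.44051 × 6.868 = 213.26 kN.
I_c = b·h³/12 = 4.04 × 1.7³/12 = 1.65404 m⁴.
Centre of pressure: y_p = y_c + I_c/(y_c·A) = 4.15 + 1.65404/(4.15 × 6.868) = 4.15 + 0.058032 = 4.20803 m along the plane.
The resultant acts 0.85 + 0.058032 = 0.908032 m (along the plate) below the hinge at the top edge, so the moment about the hinge is M = F × 0.908032 = 213.26 × 0.908032 = 193.647 kN·m.
A normal force at the bottom, 1.7 m from the hinge, must supply this moment: P = 193.647/1.7 = 113.91 kN.

P ≈ 114 kN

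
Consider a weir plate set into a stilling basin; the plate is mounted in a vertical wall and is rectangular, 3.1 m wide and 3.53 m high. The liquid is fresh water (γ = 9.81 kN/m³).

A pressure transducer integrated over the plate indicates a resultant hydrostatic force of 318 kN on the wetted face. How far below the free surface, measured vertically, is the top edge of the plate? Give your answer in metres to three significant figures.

d_top ≈ 1.20 m

γ = 9.81 kN/m³.
A = 3.1 × 3.53 = 10.943 m².
From F = γ·h_c·A, the centroid depth is h_c = 318/(9.81 × 10.943) = 2.96225 m.
The centroid lies 3.53/2 = 1.765 m below the top edge, so the top edge sits at h_top = 2.96225 − 1.765 = 1.19725 m below the surface.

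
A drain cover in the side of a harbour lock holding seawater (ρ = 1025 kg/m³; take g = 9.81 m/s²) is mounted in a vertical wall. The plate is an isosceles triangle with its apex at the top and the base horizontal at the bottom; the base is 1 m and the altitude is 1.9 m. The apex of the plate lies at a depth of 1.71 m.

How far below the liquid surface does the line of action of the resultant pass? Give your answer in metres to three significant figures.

h_p = 3.04 m

γ = ρg = 1025 × 9.81 / 1000 = 10.05525 kN/m³.
With the apex up, the centroid sits 2h/3 = 2 × 1.9/3 = 1.26667 m below the apex, so the centroid depth is h_c = 1.71 + 1.26667 = 2.97667 m.
A = ½ × 1 × 1.9 = 0.95 m².
Resultant F = γ·h_c·A = 10.05525 × 2.97667 × 0.95 = 28.4346 kN.
I_c = b·h³/36 = 1 × 1.9³/36 = 0.190528 m⁴.
Centre of pressure: y_p = y_c + I_c/(y_c·A) = 2.97667 + 0.190528/(2.97667 × 0.95) = 2.97667 + 0.0673759 = 3.04405 m along the plane.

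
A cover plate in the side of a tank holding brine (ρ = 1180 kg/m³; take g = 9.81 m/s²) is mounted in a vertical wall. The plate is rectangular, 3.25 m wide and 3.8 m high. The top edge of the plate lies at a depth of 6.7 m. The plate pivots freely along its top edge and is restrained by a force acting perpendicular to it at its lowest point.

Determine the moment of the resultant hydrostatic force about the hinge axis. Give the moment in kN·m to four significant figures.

γ = ρg = 1180 × 9.81 / 1000 = 11.5758 kN/m³.
The centroid lies 3.8/2 = 1.9 m below the top edge, so the centroid depth is h_c = 6.7 + 1.9 = 8.6 m.
A = 3.25 × 3.8 = 12.35 m².
Resultant F = γ·h_c·A = 11.5758 × 8.6 × 12.35 = 1229.47 kN.
I_c = b·h³/12 = 3.25 × 3.8³/12 = 14.8612 m⁴.
Centre of pressure: y_p = y_c + I_c/(y_c·A) = 8.6 + 14.8612/(8.6 × 12.35) = 8.6 + 0.139923 = 8.73992 m along the plane.
The resultant acts 1.9 + 0.139923 = 2.03992 m (along the plate) below the hinge at the top edge, so the moment about the hinge is M = F × 2.03992 = 1229.47 × 2.03992 = 2508.02 kN·m.

M ≈ 2508 kN·m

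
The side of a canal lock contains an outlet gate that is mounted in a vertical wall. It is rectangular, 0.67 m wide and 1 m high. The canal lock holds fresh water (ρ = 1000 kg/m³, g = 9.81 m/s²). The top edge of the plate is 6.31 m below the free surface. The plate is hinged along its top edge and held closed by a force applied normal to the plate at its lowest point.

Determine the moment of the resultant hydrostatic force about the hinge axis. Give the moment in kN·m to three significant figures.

M ≈ 22.9 kN·m

γ = ρg = 1000 × 9.81 = 9810 N/m³ = 9.81 kN/m³.
The centroid lies 1/2 = 0.5 m below the top edge, so the centroid depth is h_c = 6.31 + 0.5 = 6.81 m.
A = 0.67 × 1 = 0.67 m².
Resultant F = γ·h_c·A = 9.81 × 6.81 × 0.67 = 44.7601 kN.
I_c = b·h³/12 = 0.67 × 1³/12 = 0.0558333 m⁴.
Centre of pressure: y_p = y_c + I_c/(y_c·A) = 6.81 + 0.0558333/(6.81 × 0.67) = 6.81 + 0.0122369 = 6.82224 m along the plane.
The resultant acts 0.5 + 0.0122369 = 0.512237 m (along the plate) below the hinge at the top edge, so the moment about the hinge is M = F × 0.512237 = 44.7601 × 0.512237 = 22.9278 kN·m.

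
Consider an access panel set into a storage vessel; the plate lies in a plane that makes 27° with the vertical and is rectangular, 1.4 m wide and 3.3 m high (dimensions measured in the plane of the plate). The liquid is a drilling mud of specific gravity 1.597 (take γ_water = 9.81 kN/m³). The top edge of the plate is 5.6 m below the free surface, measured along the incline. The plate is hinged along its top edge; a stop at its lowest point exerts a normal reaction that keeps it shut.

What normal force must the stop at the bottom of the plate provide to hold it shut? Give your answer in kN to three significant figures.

γ = 1.597 × 9.81 = 15.66657 kN/m³.
The plate makes 27° with the vertical, i.e. θ = 90° − 27° = 63° to the horizontal. Measuring y along the incline from the free-surface line, vertical depth h = y·sinθ with sinθ = 0.891007.
The centroid lies 3.3/2 = 1.65 m below the top edge, so y_c = 5.6 + 1.65 = 7.25 m and h_c = 7.25 × 0.891007 = 6.4598 m.
A = 1.4 × 3.3 = 4.62 m².
Resultant F = γ·h_c·A = 15.66657 × 6.4598 × 4.62 = 467.557 kN.
I_c = b·h³/12 = 1.4 × 3.3³/12 = 4.19265 m⁴.
Centre of pressure: y_p = y_c + I_c/(y_c·A) = 7.25 + 4.19265/(7.25 × 4.62) = 7.25 + 0.125172 = 7.37517 m along the plane.
The resultant acts 1.65 + 0.125172 = 1.77517 m (along the plate) below the hinge at the top edge, so the moment about the hinge is M = F × 1.77517 = 467.557 × 1.77517 = 829.993 kN·m.
A normal force at the bottom, 3.3 m from the hinge, must supply this moment: P = 829.993/3.3 = 251.513 kN.

P ≈ 252 kN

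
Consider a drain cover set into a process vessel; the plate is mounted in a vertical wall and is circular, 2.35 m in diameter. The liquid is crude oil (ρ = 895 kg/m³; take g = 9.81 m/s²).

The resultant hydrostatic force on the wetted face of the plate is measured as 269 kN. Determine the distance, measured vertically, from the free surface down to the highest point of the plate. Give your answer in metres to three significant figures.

γ = ρg = 895 × 9.81 / 1000 = 8.77995 kN/m³.
A = π(1.175)² = 4.33736 m².
From F = γ·h_c·A, the centroid depth is h_c = 269/(8.77995 × 4.33736) = 7.06374 m.
The centroid is at the centre, 1.175 m below the top of the plate, so the highest point sits at h_top = 7.06374 − 1.175 = 5.88874 m below the surface.

d_top ≈ 5.89 m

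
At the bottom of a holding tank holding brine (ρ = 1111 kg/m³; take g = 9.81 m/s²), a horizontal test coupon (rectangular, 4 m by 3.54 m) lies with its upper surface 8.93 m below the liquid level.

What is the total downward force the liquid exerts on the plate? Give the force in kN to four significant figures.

γ = ρg = 1111 × 9.81 / 1000 = 10.89891 kN/m³.
The plate is horizontal, so pressure is uniform at p = γ·h = 10.89891 × 8.93 = 97.3273 kN/m².
A = 4 × 3.54 = 14.16 m².
F = p·A = 97.3273 × 14.16 = 1378.15 kN.

F ≈ 1378 kN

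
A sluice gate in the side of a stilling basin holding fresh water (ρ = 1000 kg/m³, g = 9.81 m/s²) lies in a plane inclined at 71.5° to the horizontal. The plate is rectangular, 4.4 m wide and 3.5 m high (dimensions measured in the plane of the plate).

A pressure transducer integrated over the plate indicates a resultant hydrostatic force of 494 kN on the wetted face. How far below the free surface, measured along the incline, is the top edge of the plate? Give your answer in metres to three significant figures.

y_top ≈ 1.70 m

γ = ρg = 1000 × 9.81 = 9810 N/m³ = 9.81 kN/m³.
A = 4.4 × 3.5 = 15.4 m².
From F = γ·h_c·A, the centroid depth is h_c = 494/(9.81 × 15.4) = 3.26992 m.
Let θ = 71.5° be the plate's angle to the horizontal; measure y along the incline from where the plane meets the free surface. Vertical depth h = y·sinθ with sinθ = 0.948324.
Along the incline, y_c = h_c/sinθ = 3.26992/0.948324 = 3.4481 m.
The centroid lies 3.5/2 = 1.75 m below the top edge, so the top edge sits at y_top = 3.4481 − 1.75 = 1.6981 m along the incline.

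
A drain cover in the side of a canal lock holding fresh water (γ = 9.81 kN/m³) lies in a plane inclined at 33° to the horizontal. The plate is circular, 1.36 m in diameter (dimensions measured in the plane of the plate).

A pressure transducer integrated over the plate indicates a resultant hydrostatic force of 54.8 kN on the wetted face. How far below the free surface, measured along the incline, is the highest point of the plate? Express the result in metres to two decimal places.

γ = 9.81 kN/m³.
A = π(0.68)² = 1.45267 m².
From F = γ·h_c·A, the centroid depth is h_c = 54.8/(9.81 × 1.45267) = 3.84543 m.
Let θ = 33° be the plate's angle to the horizontal; measure y along the incline from where the plane meets the free surface. Vertical depth h = y·sinθ with sinθ = 0.544639.
Along the incline, y_c = h_c/sinθ = 3.84543/0.544639 = 7.06051 m.
The centroid is at the centre, 0.68 m below the top of the plate, so the highest point sits at y_top = 7.06051 − 0.68 = 6.38051 m along the incline.

y_top ≈ 6.38 m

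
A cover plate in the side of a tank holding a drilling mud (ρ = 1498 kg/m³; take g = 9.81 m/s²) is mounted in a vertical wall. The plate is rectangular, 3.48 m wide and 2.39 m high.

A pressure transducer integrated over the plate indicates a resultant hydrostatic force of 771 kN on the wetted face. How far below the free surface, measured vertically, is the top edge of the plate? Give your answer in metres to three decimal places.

d_top ≈ 5.113 m

γ = ρg = 1498 × 9.81 / 1000 = 14.69538 kN/m³.
A = 3.48 × 2.39 = 8.3172 m².
From F = γ·h_c·A, the centroid depth is h_c = 771/(14.69538 × 8.3172) = 6.30807 m.
The centroid lies 2.39/2 = 1.195 m below the top edge, so the top edge sits at h_top = 6.30807 − 1.195 = 5.11307 m below the surface.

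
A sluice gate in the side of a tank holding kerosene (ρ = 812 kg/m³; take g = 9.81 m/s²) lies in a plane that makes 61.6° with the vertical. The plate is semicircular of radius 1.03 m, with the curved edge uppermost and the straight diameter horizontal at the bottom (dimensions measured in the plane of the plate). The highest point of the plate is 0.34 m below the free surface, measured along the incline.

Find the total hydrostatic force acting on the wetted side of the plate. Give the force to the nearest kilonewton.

F ≈ 6 kN

γ = ρg = 812 × 9.81 / 1000 = 7.96572 kN/m³.
The plate makes 61.6° with the vertical, i.e. θ = 90° − 61.6° = 28.4° to the horizontal. Measuring y along the incline from the free-surface line, vertical depth h = y·sinθ with sinθ = 0.475624.
The centroid lies 4r/(3π) = 0.437146 m above the diameter, so r − 4r/(3π) = 1.03 − 0.437146 = 0.592854 m below the topmost point, so y_c = 0.34 + 0.592854 = 0.932854 m and h_c = 0.932854 × 0.475624 = 0.443688 m.
A = πr²/2 = π × 1.03²/2 = 1.66646 m².
Resultant F = γ·h_c·A = 7.96572 × 0.443688 × 1.66646 = 5.88976 kN.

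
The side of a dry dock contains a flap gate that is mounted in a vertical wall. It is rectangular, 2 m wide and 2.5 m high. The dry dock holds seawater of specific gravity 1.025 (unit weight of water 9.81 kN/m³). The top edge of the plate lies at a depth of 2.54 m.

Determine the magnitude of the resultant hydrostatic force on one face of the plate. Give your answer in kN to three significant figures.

F ≈ 191 kN

γ = 1.025 × 9.81 = 10.05525 kN/m³.
The centroid lies 2.5/2 = 1.25 m below the top edge, so the centroid depth is h_c = 2.54 + 1.25 = 3.79 m.
A = 2 × 2.5 = 5 m².
Resultant F = γ·h_c·A = 10.05525 × 3.79 × 5 = 190.547 kN.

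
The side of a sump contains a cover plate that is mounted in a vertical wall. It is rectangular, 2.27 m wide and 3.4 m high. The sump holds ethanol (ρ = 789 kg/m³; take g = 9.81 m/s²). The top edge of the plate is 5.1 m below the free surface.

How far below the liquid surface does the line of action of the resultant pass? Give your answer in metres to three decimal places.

γ = ρg = 789 × 9.81 / 1000 = 7.74009 kN/m³.
The centroid lies 3.4/2 = 1.7 m below the top edge, so the centroid depth is h_c = 5.1 + 1.7 = 6.8 m.
A = 2.27 × 3.4 = 7.718 m².
Resultant F = γ·h_c·A = 7.74009 × 6.8 × 7.718 = 406.218 kN.
I_c = b·h³/12 = 2.27 × 3.4³/12 = 7.43501 m⁴.
Centre of pressure: y_p = y_c + I_c/(y_c·A) = 6.8 + 7.43501/(6.8 × 7.718) = 6.8 + 0.141667 = 6.94167 m along the plane.

h_p = 6.942 m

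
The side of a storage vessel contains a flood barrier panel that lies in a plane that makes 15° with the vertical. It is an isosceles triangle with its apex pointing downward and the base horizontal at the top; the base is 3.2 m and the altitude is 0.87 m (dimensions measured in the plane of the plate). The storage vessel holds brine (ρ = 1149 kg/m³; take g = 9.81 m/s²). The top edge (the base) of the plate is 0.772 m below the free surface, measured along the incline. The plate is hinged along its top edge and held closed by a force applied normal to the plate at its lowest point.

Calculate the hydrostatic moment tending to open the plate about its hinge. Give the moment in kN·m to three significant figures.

M ≈ 5.30 kN·m

γ = ρg = 1149 × 9.81 / 1000 = 11.27169 kN/m³.
The plate makes 15° with the vertical, i.e. θ = 90° − 15° = 75° to the horizontal. Measuring y along the incline from the free-surface line, vertical depth h = y·sinθ with sinθ = 0.965926.
With the apex down, the centroid sits h/3 = 0.87/3 = 0.29 m below the base (the top edge), so y_c = 0.772 + 0.29 = 1.062 m and h_c = 1.062 × 0.965926 = 1.02581 m.
A = ½ × 3.2 × 0.87 = 1.392 m².
Resultant F = γ·h_c·A = 11.27169 × 1.02581 × 1.392 = 16.0952 kN.
I_c = b·h³/36 = 3.2 × 0.87³/36 = 0.0585336 m⁴.
Centre of pressure: y_p = y_c + I_c/(y_c·A) = 1.062 + 0.0585336/(1.062 × 1.392) = 1.062 + 0.0395951 = 1.1016 m along the plane.
The resultant acts 0.29 + 0.0395951 = 0.329595 m (along the plate) below the hinge at the top edge, so the moment about the hinge is M = F × 0.329595 = 16.0952 × 0.329595 = 5.3049 kN·m.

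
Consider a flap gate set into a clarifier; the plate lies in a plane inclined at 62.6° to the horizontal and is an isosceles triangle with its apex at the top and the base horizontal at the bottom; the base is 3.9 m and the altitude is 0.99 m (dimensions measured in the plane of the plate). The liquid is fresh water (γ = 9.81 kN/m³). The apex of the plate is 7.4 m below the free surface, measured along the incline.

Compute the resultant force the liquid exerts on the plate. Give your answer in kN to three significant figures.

F ≈ 136 kN

γ = 9.81 kN/m³.
Let θ = 62.6° be the plate's angle to the horizontal; measure y along the incline from where the plane meets the free surface. Vertical depth h = y·sinθ with sinθ = 0.887815.
With the apex up, the centroid sits 2h/3 = 2 × 0.99/3 = 0.66 m below the apex, so y_c = 7.4 + 0.66 = 8.06 m and h_c = 8.06 × 0.887815 = 7.15579 m.
A = ½ × 3.9 × 0.99 = 1.9305 m².
Resultant F = γ·h_c·A = 9.81 × 7.15579 × 1.9305 = 135.518 kN.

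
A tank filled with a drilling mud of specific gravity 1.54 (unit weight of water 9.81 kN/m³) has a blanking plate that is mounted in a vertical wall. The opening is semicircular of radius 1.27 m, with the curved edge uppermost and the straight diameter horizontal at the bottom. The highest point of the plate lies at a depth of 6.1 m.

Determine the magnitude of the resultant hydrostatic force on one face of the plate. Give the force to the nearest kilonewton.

γ = 1.54 × 9.81 = 15.1074 kN/m³.
The centroid lies 4r/(3π) = 0.539005 m above the diameter, so r − 4r/(3π) = 1.27 − 0.539005 = 0.730995 m below the topmost point, so the centroid depth is h_c = 6.1 + 0.730995 = 6.83099 m.
A = πr²/2 = π × 1.27²/2 = 2.53354 m².
Resultant F = γ·h_c·A = 15.1074 × 6.83099 × 2.53354 = 261.458 kN.

F ≈ 261 kN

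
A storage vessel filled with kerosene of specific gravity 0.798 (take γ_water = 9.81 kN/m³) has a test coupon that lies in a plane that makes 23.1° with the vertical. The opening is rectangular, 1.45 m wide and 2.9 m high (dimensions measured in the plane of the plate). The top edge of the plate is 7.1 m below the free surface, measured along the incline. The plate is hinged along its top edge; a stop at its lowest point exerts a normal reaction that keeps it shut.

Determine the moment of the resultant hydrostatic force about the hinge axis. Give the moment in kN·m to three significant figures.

γ = 0.798 × 9.81 = 7.82838 kN/m³.
The plate makes 23.1° with the vertical, i.e. θ = 90° − 23.1° = 66.9° to the horizontal. Measuring y along the incline from the free-surface line, vertical depth h = y·sinθ with sinθ = 0.919821.
The centroid lies 2.9/2 = 1.45 m below the top edge, so y_c = 7.1 + 1.45 = 8.55 m and h_c = 8.55 × 0.919821 = 7.86447 m.
A = 1.45 × 2.9 = 4.205 m².
Resultant F = γ·h_c·A = 7.82838 × 7.86447 × 4.205 = 258.885 kN.
I_c = b·h³/12 = 1.45 × 2.9³/12 = 2.947 m⁴.
Centre of pressure: y_p = y_c + I_c/(y_c·A) = 8.55 + 2.947/(8.55 × 4.205) = 8.55 + 0.0819687 = 8.63197 m along the plane.
The resultant acts 1.45 + 0.0819687 = 1.53197 m (along the plate) below the hinge at the top edge, so the moment about the hinge is M = F × 1.53197 = 258.885 × 1.53197 = 396.604 kN·m.

M ≈ 397 kN·m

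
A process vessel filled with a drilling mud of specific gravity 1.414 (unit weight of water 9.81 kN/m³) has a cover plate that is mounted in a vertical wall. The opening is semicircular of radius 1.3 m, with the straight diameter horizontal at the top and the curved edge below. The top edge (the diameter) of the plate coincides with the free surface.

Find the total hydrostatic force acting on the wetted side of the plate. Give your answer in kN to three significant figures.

F ≈ 20.3 kN

γ = 1.414 × 9.81 = 13.87134 kN/m³.
The centroid of a semicircle lies 4r/(3π) = 0.551737 m from the diameter, here below the top edge, so the centroid depth is h_c = 0.551737 m.
A = πr²/2 = π × 1.3²/2 = 2.65465 m².
Resultant F = γ·h_c·A = 13.87134 × 0.551737 × 2.65465 = 20.3169 kN.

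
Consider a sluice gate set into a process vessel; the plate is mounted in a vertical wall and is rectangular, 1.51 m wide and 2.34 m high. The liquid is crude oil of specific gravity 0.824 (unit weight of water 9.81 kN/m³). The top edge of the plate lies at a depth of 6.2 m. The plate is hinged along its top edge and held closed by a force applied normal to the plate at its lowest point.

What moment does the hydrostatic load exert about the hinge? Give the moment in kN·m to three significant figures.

M ≈ 259 kN·m

γ = 0.824 × 9.81 = 8.08344 kN/m³.
The centroid lies 2.34/2 = 1.17 m below the top edge, so the centroid depth is h_c = 6.2 + 1.17 = 7.37 m.
A = 1.51 × 2.34 = 3.5334 m².
Resultant F = γ·h_c·A = 8.08344 × 7.37 × 3.5334 = 210.502 kN.
I_c = b·h³/12 = 1.51 × 2.34³/12 = 1.61229 m⁴.
Centre of pressure: y_p = y_c + I_c/(y_c·A) = 7.37 + 1.61229/(7.37 × 3.5334) = 7.37 + 0.0619131 = 7.43191 m along the plane.
The resultant acts 1.17 + 0.0619131 = 1.23191 m (along the plate) below the hinge at the top edge, so the moment about the hinge is M = F × 1.23191 = 210.502 × 1.23191 = 259.32 kN·m.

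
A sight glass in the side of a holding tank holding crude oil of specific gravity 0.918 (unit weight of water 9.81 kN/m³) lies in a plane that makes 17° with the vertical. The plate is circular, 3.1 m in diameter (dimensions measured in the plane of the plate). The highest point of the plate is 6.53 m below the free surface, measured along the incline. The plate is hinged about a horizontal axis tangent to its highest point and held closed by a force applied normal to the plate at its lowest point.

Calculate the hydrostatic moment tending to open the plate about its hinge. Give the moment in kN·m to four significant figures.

γ = 0.918 × 9.81 = 9.00558 kN/m³.
The plate makes 17° with the vertical, i.e. θ = 90° − 17° = 73° to the horizontal. Measuring y along the incline from the free-surface line, vertical depth h = y·sinθ with sinθ = 0.956305.
The centroid is at the centre, 1.55 m below the top of the plate, so y_c = 6.53 + 1.55 = 8.08 m and h_c = 8.08 × 0.956305 = 7.72694 m.
A = π(1.55)² = 7.54768 m².
Resultant F = γ·h_c·A = 9.00558 × 7.72694 × 7.54768 = 525.21 kN.
I_c = πr⁴/4 = π × 1.55⁴/4 = 4.53332 m⁴.
Centre of pressure: y_p = y_c + I_c/(y_c·A) = 8.08 + 4.53332/(8.08 × 7.54768) = 8.08 + 0.0743347 = 8.15433 m along the plane.
The resultant acts 1.55 + 0.0743347 = 1.62433 m (along the plate) below the hinge at the top edge, so the moment about the hinge is M = F × 1.62433 = 525.21 × 1.62433 = 853.114 kN·m.

M ≈ 853.1 kN·m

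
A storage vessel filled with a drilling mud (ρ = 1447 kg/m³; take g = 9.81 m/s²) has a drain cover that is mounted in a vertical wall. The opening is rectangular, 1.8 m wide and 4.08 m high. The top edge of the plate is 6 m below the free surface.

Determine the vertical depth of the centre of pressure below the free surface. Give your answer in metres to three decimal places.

h_p = 8.213 m

γ = ρg = 1447 × 9.81 / 1000 = 14.19507 kN/m³.
The centroid lies 4.08/2 = 2.04 m below the top edge, so the centroid depth is h_c = 6 + 2.04 = 8.04 m.
A = 1.8 × 4.08 = 7.344 m².
Resultant F = γ·h_c·A = 14.19507 × 8.04 × 7.344 = 838.159 kN.
I_c = b·h³/12 = 1.8 × 4.08³/12 = 10.1876 m⁴.
Centre of pressure: y_p = y_c + I_c/(y_c·A) = 8.04 + 10.1876/(8.04 × 7.344) = 8.04 + 0.172537 = 8.21254 m along the plane.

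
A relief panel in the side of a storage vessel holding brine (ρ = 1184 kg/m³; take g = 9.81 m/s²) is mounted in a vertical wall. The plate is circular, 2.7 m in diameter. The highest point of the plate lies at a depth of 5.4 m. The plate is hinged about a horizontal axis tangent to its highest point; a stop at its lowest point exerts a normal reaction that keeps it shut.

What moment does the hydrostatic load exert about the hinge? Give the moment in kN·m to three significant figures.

M ≈ 636 kN·m

γ = ρg = 1184 × 9.81 / 1000 = 11.61504 kN/m³.
The centroid is at the centre, 1.35 m below the top of the plate, so the centroid depth is h_c = 5.4 + 1.35 = 6.75 m.
A = π(1.35)² = 5.72555 m².
Resultant F = γ·h_c·A = 11.61504 × 6.75 × 5.72555 = 448.892 kN.
I_c = πr⁴/4 = π × 1.35⁴/4 = 2.6087 m⁴.
Centre of pressure: y_p = y_c + I_c/(y_c·A) = 6.75 + 2.6087/(6.75 × 5.72555) = 6.75 + 0.0674999 = 6.8175 m along the plane.
The resultant acts 1.35 + 0.0674999 = 1.4175 m (along the plate) below the hinge at the top edge, so the moment about the hinge is M = F × 1.4175 = 448.892 × 1.4175 = 636.304 kN·m.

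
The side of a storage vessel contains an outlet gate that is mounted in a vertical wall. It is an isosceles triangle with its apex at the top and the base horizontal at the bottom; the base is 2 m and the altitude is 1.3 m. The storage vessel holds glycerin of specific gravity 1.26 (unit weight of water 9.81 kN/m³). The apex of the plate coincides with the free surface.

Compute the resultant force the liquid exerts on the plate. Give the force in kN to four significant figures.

F ≈ 13.93 kN

γ = 1.26 × 9.81 = 12.3606 kN/m³.
With the apex up, the centroid sits 2h/3 = 2 × 1.3/3 = 0.866667 m below the apex, so the centroid depth is h_c = 0.866667 m.
A = ½ × 2 × 1.3 = 1.3 m².
Resultant F = γ·h_c·A = 12.3606 × 0.866667 × 1.3 = 13.9263 kN.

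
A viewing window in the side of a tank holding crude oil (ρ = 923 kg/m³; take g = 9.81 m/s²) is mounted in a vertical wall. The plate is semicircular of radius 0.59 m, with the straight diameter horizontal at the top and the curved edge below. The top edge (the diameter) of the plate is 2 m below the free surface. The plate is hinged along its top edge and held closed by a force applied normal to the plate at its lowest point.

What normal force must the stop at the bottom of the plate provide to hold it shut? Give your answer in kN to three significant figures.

γ = ρg = 923 × 9.81 / 1000 = 9.05463 kN/m³.
The centroid of a semicircle lies 4r/(3π) = 0.250404 m from the diameter, here below the top edge, so the centroid depth is h_c = 2 + 0.250404 = 2.2504 m.
A = πr²/2 = π × 0.59²/2 = 0.546794 m².
Resultant F = γ·h_c·A = 9.05463 × 2.2504 × 0.546794 = 11.1418 kN.
I_c = (π/8 − 8/(9π))·r⁴ = 0.109757 × 0.59⁴ = 0.0132997 m⁴.
Centre of pressure: y_p = y_c + I_c/(y_c·A) = 2.2504 + 0.0132997/(2.2504 × 0.546794) = 2.2504 + 0.0108083 = 2.26121 m along the plane.
The resultant acts 0.250404 + 0.0108083 = 0.261212 m (along the plate) below the hinge at the top edge, so the moment about the hinge is M = F × 0.261212 = 11.1418 × 0.261212 = 2.91037 kN·m.
A normal force at the bottom, 0.59 m from the hinge, must supply this moment: P = 2.91037/0.59 = 4.93283 kN.

P ≈ 4.93 kN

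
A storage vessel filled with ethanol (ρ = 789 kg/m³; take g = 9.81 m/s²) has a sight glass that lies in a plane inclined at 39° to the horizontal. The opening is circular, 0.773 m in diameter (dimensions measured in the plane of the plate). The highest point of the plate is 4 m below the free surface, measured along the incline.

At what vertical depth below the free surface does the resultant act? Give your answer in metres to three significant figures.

h_p = 2.77 m

γ = ρg = 789 × 9.81 / 1000 = 7.74009 kN/m³.
Let θ = 39° be the plate's angle to the horizontal; measure y along the incline from where the plane meets the free surface. Vertical depth h = y·sinθ with sinθ = 0.629320.
The centroid is at the centre, 0.3865 m below the top of the plate, so y_c = 4 + 0.3865 = 4.3865 m and h_c = 4.3865 × 0.629320 = 2.76051 m.
A = π(0.3865)² = 0.469298 m².
Resultant F = γ·h_c·A = 7.74009 × 2.76051 × 0.469298 = 10.0273 kN.
I_c = πr⁴/4 = π × 0.3865⁴/4 = 0.0175262 m⁴.
Centre of pressure: y_p = y_c + I_c/(y_c·A) = 4.3865 + 0.0175262/(4.3865 × 0.469298) = 4.3865 + 0.00851375 = 4.39501 m along the plane.
Vertically, h_p = y_p·sinθ = 4.39501 × 0.629320 = 2.76587 m.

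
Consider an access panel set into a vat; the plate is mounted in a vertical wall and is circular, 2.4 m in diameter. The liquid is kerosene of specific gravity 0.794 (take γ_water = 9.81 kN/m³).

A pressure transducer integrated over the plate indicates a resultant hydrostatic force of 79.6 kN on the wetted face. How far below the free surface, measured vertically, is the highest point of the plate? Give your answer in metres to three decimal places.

γ = 0.794 × 9.81 = 7.78914 kN/m³.
A = π(1.2)² = 4.52389 m².
From F = γ·h_c·A, the centroid depth is h_c = 79.6/(7.78914 × 4.52389) = 2.25898 m.
The centroid is at the centre, 1.2 m below the top of the plate, so the highest point sits at h_top = 2.25898 − 1.2 = 1.05898 m below the surface.

d_top ≈ 1.059 m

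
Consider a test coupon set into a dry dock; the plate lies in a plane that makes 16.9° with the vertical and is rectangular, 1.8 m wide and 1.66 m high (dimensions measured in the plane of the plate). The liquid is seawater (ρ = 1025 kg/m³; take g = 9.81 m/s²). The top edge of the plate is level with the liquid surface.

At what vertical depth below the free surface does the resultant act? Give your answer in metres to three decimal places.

γ = ρg = 1025 × 9.81 / 1000 = 10.05525 kN/m³.
The plate makes 16.9° with the vertical, i.e. θ = 90° − 16.9° = 73.1° to the horizontal. Measuring y along the incline from the free-surface line, vertical depth h = y·sinθ with sinθ = 0.956814.
The centroid lies 1.66/2 = 0.83 m below the top edge, so y_c = 0.83 m and h_c = 0.83 × 0.956814 = 0.794156 m.
A = 1.8 × 1.66 = 2.988 m².
Resultant F = γ·h_c·A = 10.05525 × 0.794156 × 2.988 = 23.8605 kN.
I_c = b·h³/12 = 1.8 × 1.66³/12 = 0.686144 m⁴.
Centre of pressure: y_p = y_c + I_c/(y_c·A) = 0.83 + 0.686144/(0.83 × 2.988) = 0.83 + 0.276667 = 1.10667 m along the plane.
Vertically, h_p = y_p·sinθ = 1.10667 × 0.956814 = 1.05888 m.

h_p = 1.059 m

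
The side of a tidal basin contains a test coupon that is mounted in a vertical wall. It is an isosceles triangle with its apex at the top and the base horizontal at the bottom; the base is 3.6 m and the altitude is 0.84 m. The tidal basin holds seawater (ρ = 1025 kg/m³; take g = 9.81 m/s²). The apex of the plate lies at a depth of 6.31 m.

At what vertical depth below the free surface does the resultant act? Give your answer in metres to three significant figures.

h_p = 6.88 m

γ = ρg = 1025 × 9.81 / 1000 = 10.05525 kN/m³.
With the apex up, the centroid sits 2h/3 = 2 × 0.84/3 = 0.56 m below the apex, so the centroid depth is h_c = 6.31 + 0.56 = 6.87 m.
A = ½ × 3.6 × 0.84 = 1.512 m².
Resultant F = γ·h_c·A = 10.05525 × 6.87 × 1.512 = 104.448 kN.
I_c = b·h³/36 = 3.6 × 0.84³/36 = 0.0592704 m⁴.
Centre of pressure: y_p = y_c + I_c/(y_c·A) = 6.87 + 0.0592704/(6.87 × 1.512) = 6.87 + 0.00570597 = 6.87571 m along the plane.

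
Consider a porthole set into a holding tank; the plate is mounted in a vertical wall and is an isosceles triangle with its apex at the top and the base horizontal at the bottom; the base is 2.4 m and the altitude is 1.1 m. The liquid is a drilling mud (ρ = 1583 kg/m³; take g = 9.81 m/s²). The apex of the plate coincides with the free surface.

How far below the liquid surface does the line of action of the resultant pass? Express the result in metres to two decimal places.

h_p = 0.83 m

γ = ρg = 1583 × 9.81 / 1000 = 15.52923 kN/m³.
With the apex up, the centroid sits 2h/3 = 2 × 1.1/3 = 0.733333 m below the apex, so the centroid depth is h_c = 0.733333 m.
A = ½ × 2.4 × 1.1 = 1.32 m².
Resultant F = γ·h_c·A = 15.52923 × 0.733333 × 1.32 = 15.0323 kN.
I_c = b·h³/36 = 2.4 × 1.1³/36 = 0.0887333 m⁴.
Centre of pressure: y_p = y_c + I_c/(y_c·A) = 0.733333 + 0.0887333/(0.733333 × 1.32) = 0.733333 + 0.0916667 = 0.825 m along the plane.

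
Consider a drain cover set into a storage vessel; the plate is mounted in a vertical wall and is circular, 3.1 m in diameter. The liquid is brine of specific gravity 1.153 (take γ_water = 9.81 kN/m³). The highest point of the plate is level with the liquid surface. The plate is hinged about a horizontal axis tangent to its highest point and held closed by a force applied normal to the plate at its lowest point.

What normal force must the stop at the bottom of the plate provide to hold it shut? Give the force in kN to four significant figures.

γ = 1.153 × 9.81 = 11.31093 kN/m³.
The centroid is at the centre, 1.55 m below the top of the plate, so the centroid depth is h_c = 1.55 m.
A = π(1.55)² = 7.54768 m².
Resultant F = γ·h_c·A = 11.31093 × 1.55 × 7.54768 = 132.325 kN.
I_c = πr⁴/4 = π × 1.55⁴/4 = 4.53332 m⁴.
Centre of pressure: y_p = y_c + I_c/(y_c·A) = 1.55 + 4.53332/(1.55 × 7.54768) = 1.55 + 0.3875 = 1.9375 m along the plane.
The resultant acts 1.55 + 0.3875 = 1.9375 m (along the plate) below the hinge at the top edge, so the moment about the hinge is M = F × 1.9375 = 132.325 × 1.9375 = 256.38 kN·m.
A normal force at the bottom, 3.1 m from the hinge, must supply this moment: P = 256.38/3.1 = 82.7032 kN.

P ≈ 82.70 kN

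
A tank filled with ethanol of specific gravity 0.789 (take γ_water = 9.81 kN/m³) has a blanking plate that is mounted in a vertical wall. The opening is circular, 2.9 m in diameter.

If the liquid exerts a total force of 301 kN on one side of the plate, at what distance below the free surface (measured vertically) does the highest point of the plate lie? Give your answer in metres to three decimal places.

d_top ≈ 4.438 m

γ = 0.789 × 9.81 = 7.74009 kN/m³.
A = π(1.45)² = 6.6052 m².
From F = γ·h_c·A, the centroid depth is h_c = 301/(7.74009 × 6.6052) = 5.88755 m.
The centroid is at the centre, 1.45 m below the top of the plate, so the highest point sits at h_top = 5.88755 − 1.45 = 4.43755 m below the surface.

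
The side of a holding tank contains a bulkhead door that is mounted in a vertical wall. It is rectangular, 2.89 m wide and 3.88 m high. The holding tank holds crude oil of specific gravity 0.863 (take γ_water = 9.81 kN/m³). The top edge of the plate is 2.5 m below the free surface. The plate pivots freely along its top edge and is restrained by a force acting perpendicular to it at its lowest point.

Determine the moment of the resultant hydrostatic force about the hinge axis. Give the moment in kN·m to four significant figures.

M ≈ 936.8 kN·m

γ = 0.863 × 9.81 = 8.46603 kN/m³.
The centroid lies 3.88/2 = 1.94 m below the top edge, so the centroid depth is h_c = 2.5 + 1.94 = 4.44 m.
A = 2.89 × 3.88 = 11.2132 m².
Resultant F = γ·h_c·A = 8.46603 × 4.44 × 11.2132 = 421.495 kN.
I_c = b·h³/12 = 2.89 × 3.88³/12 = 14.0673 m⁴.
Centre of pressure: y_p = y_c + I_c/(y_c·A) = 4.44 + 14.0673/(4.44 × 11.2132) = 4.44 + 0.282552 = 4.72255 m along the plane.
The resultant acts 1.94 + 0.282552 = 2.22255 m (along the plate) below the hinge at the top edge, so the moment about the hinge is M = F × 2.22255 = 421.495 × 2.22255 = 936.794 kN·m.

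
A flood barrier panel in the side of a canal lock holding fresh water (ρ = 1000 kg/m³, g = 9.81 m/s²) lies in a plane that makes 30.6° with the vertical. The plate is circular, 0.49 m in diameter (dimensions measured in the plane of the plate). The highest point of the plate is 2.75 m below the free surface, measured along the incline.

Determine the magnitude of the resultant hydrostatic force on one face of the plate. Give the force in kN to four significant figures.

γ = ρg = 1000 × 9.81 = 9810 N/m³ = 9.81 kN/m³.
The plate makes 30.6° with the vertical, i.e. θ = 90° − 30.6° = 59.4° to the horizontal. Measuring y along the incline from the free-surface line, vertical depth h = y·sinθ with sinθ = 0.860742.
The centroid is at the centre, 0.245 m below the top of the plate, so y_c = 2.75 + 0.245 = 2.995 m and h_c = 2.995 × 0.860742 = 2.57792 m.
A = π(0.245)² = 0.188574 m².
Resultant F = γ·h_c·A = 9.81 × 2.57792 × 0.188574 = 4.76892 kN.

F ≈ 4.769 kN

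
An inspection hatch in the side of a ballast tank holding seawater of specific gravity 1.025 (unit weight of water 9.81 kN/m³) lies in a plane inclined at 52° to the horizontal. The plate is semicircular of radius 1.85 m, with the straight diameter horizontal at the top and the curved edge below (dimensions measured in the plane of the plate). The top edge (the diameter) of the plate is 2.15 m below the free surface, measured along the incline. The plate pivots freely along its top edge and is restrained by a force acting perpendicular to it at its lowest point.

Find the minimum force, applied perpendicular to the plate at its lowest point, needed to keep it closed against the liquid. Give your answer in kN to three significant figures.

γ = 1.025 × 9.81 = 10.05525 kN/m³.
Let θ = 52° be the plate's angle to the horizontal; measure y along the incline from where the plane meets the free surface. Vertical depth h = y·sinθ with sinθ = 0.788011.
The centroid of a semicircle lies 4r/(3π) = 0.785164 m from the diameter, here below the top edge, so y_c = 2.15 + 0.785164 = 2.93516 m and h_c = 2.93516 × 0.788011 = 2.31294 m.
A = πr²/2 = π × 1.85²/2 = 5.37605 m².
Resultant F = γ·h_c·A = 10.05525 × 2.31294 × 5.37605 = 125.032 kN.
I_c = (π/8 − 8/(9π))·r⁴ = 0.109757 × 1.85⁴ = 1.28564 m⁴.
Centre of pressure: y_p = y_c + I_c/(y_c·A) = 2.93516 + 1.28564/(2.93516 × 5.37605) = 2.93516 + 0.081475 = 3.01664 m along the plane.
The resultant acts 0.785164 + 0.081475 = 0.866639 m (along the plate) below the hinge at the top edge, so the moment about the hinge is M = F × 0.866639 = 125.032 × 0.866639 = 108.358 kN·m.
A normal force at the bottom, 1.85 m from the hinge, must supply this moment: P = 108.358/1.85 = 58.5719 kN.

P ≈ 58.6 kN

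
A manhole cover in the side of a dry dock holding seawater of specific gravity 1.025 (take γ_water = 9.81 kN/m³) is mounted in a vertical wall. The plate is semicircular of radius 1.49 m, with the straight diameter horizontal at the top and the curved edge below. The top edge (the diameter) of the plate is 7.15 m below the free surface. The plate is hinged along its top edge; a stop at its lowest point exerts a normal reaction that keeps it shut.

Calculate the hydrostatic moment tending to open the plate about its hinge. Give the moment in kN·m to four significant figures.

γ = 1.025 × 9.81 = 10.05525 kN/m³.
The centroid of a semicircle lies 4r/(3π) = 0.632376 m from the diameter, here below the top edge, so the centroid depth is h_c = 7.15 + 0.632376 = 7.78238 m.
A = πr²/2 = π × 1.49²/2 = 3.48732 m².
Resultant F = γ·h_c·A = 10.05525 × 7.78238 × 3.48732 = 272.896 kN.
I_c = (π/8 − 8/(9π))·r⁴ = 0.109757 × 1.49⁴ = 0.540975 m⁴.
Centre of pressure: y_p = y_c + I_c/(y_c·A) = 7.78238 + 0.540975/(7.78238 × 3.48732) = 7.78238 + 0.019933 = 7.80231 m along the plane.
The resultant acts 0.632376 + 0.019933 = 0.652309 m (along the plate) below the hinge at the top edge, so the moment about the hinge is M = F × 0.652309 = 272.896 × 0.652309 = 178.013 kN·m.

M ≈ 178.0 kN·m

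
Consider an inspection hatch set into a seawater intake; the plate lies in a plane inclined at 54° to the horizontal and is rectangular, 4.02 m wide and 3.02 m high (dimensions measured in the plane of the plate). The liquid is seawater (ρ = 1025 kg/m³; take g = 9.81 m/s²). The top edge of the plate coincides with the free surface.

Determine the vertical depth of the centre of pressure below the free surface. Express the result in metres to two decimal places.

h_p = 1.63 m

γ = ρg = 1025 × 9.81 / 1000 = 10.05525 kN/m³.
Let θ = 54° be the plate's angle to the horizontal; measure y along the incline from where the plane meets the free surface. Vertical depth h = y·sinθ with sinθ = 0.809017.
The centroid lies 3.02/2 = 1.51 m below the top edge, so y_c = 1.51 m and h_c = 1.51 × 0.809017 = 1.22162 m.
A = 4.02 × 3.02 = 12.1404 m².
Resultant F = γ·h_c·A = 10.05525 × 1.22162 × 12.1404 = 149.129 kN.
I_c = b·h³/12 = 4.02 × 3.02³/12 = 9.22711 m⁴.
Centre of pressure: y_p = y_c + I_c/(y_c·A) = 1.51 + 9.22711/(1.51 × 12.1404) = 1.51 + 0.503333 = 2.01333 m along the plane.
Vertically, h_p = y_p·sinθ = 2.01333 × 0.809017 = 1.62882 m.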